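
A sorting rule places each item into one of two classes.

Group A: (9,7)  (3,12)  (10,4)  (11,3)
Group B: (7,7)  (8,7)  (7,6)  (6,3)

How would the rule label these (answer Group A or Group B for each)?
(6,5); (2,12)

The classifier is using: max ≥ 9.

Group B, Group A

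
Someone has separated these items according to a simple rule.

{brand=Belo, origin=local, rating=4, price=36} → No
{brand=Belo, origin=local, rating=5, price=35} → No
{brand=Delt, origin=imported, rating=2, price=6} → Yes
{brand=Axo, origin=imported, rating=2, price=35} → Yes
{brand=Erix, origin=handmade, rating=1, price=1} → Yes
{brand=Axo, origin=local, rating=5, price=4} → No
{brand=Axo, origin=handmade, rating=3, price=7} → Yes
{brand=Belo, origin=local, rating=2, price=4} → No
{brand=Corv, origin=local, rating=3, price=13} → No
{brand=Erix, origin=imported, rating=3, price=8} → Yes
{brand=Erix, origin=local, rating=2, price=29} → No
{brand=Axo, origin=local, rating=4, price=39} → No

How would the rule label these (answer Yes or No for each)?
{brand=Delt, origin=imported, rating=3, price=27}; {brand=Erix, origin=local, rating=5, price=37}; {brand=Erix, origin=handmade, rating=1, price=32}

A rule that fits every label: origin is not local — true of each 'Yes' example, false of each 'No' one.
{brand=Delt, origin=imported, rating=3, price=27} — origin is imported, hence Yes. {brand=Erix, origin=local, rating=5, price=37} — origin is local, hence No. {brand=Erix, origin=handmade, rating=1, price=32} — origin is handmade, hence Yes.

Yes, No, Yes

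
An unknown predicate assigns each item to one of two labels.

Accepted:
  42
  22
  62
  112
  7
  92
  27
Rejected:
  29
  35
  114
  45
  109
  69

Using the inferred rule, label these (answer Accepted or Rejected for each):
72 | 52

The pattern is that an item is 'Accepted' exactly when: ≡ 2 (mod 5).
Accepted: 72, since 72 mod 5 = 2.
Accepted: 52, since 52 mod 5 = 2.

Accepted, Accepted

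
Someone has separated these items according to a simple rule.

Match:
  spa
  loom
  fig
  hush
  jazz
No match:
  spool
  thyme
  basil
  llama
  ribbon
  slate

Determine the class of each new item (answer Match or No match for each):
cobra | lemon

No match, No match

'Match' ⟺ length ≤ 4.
cobra: No match (length 5).
lemon: No match (length 5).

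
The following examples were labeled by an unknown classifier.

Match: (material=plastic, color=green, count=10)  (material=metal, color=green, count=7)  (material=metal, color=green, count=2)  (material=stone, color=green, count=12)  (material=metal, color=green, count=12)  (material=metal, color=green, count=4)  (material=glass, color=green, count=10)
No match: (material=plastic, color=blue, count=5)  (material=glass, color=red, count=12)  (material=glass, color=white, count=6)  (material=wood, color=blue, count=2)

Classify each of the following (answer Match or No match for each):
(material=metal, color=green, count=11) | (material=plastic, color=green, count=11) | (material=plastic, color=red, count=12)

The rule appears to be: color is green.
(material=metal, color=green, count=11) — color is green, hence Match.
(material=plastic, color=green, count=11) — color is green, hence Match.
(material=plastic, color=red, count=12) — color is red, hence No match.

Match, Match, No match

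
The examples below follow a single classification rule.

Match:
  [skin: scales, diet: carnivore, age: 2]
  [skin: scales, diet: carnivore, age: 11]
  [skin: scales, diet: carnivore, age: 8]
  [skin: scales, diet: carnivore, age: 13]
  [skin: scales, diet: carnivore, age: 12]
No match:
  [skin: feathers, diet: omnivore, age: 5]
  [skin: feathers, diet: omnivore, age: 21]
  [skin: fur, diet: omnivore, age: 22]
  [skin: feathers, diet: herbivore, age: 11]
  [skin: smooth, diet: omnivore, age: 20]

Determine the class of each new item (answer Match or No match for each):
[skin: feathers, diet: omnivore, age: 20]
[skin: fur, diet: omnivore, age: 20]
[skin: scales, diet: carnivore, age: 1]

No match, No match, Match

The common property of the 'Match' items is: skin is scales. No 'No match' item has it.
No match: [skin: feathers, diet: omnivore, age: 20], since skin is feathers. No match: [skin: fur, diet: omnivore, age: 20], since skin is fur. Match: [skin: scales, diet: carnivore, age: 1], since skin is scales.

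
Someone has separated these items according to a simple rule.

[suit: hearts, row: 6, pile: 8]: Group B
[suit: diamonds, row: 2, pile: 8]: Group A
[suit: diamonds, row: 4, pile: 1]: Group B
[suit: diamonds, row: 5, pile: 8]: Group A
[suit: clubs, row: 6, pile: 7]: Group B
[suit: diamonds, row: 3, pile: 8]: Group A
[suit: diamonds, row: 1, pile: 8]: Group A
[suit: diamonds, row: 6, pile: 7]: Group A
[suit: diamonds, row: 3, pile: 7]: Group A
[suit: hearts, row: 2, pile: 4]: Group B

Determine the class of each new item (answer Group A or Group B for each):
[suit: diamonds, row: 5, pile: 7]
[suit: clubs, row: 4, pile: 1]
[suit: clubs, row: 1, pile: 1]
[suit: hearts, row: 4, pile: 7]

Group A, Group B, Group B, Group B

The pattern is that an item is 'Group A' exactly when: suit is diamonds AND pile ≥ 4.
[suit: diamonds, row: 5, pile: 7]: suit is diamonds, pile = 7, matches → Group A. [suit: clubs, row: 4, pile: 1]: suit is clubs, pile = 1, doesn't qualify → Group B. [suit: clubs, row: 1, pile: 1]: suit is clubs, pile = 1, doesn't qualify → Group B. [suit: hearts, row: 4, pile: 7]: suit is hearts, pile = 7, doesn't qualify → Group B.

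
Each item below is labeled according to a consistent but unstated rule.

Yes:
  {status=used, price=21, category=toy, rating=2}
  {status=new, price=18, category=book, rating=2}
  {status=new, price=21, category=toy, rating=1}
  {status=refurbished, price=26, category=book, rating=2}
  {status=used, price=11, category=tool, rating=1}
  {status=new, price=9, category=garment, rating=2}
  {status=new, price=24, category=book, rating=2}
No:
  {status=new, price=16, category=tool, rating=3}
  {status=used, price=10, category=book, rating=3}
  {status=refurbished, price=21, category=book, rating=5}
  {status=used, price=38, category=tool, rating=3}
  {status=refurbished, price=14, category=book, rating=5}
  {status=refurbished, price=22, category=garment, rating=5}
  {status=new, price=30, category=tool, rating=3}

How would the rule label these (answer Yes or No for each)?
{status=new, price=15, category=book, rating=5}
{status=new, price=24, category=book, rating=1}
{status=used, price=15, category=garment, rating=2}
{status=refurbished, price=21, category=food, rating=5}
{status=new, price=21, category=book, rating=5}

The classifier is using: rating ≤ 2.
{status=new, price=15, category=book, rating=5}: rating = 5, does not pass → No. {status=new, price=24, category=book, rating=1}: rating = 1, fits → Yes. {status=used, price=15, category=garment, rating=2}: rating = 2, fits → Yes. {status=refurbished, price=21, category=food, rating=5}: rating = 5, does not pass → No. {status=new, price=21, category=book, rating=5}: rating = 5, does not pass → No.

No, Yes, Yes, No, No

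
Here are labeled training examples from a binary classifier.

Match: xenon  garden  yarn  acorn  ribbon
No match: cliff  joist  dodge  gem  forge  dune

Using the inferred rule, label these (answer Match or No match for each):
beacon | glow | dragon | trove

The common property of the 'Match' items is: ends with 'n'. No 'No match' item has it.
beacon: Match (ends with 'n').
glow: No match (ends with 'w').
dragon: Match (ends with 'n').
trove: No match (ends with 'e').

Match, No match, Match, No match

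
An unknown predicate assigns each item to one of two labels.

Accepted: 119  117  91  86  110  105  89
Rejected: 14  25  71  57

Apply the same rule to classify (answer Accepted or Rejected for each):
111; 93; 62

A rule that fits every label: at least 86 — true of each 'Accepted' example, false of each 'Rejected' one.

Accepted, Accepted, Rejected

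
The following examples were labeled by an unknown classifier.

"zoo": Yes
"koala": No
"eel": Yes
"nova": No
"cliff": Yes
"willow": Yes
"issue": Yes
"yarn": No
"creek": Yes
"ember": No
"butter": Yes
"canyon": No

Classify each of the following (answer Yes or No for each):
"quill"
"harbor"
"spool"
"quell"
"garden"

The simplest hypothesis consistent with all the labels is: has a double letter.
"quill": 'll' doubled, matches → Yes. "harbor": no doubled letter, does not pass → No. "spool": 'oo' doubled, matches → Yes. "quell": 'll' doubled, matches → Yes. "garden": no doubled letter, does not pass → No.

Yes, No, Yes, Yes, No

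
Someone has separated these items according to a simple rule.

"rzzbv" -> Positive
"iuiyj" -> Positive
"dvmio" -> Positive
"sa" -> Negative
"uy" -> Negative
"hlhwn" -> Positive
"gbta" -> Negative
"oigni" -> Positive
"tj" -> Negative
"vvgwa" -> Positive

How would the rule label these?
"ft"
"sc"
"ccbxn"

The rule appears to be: odd length.
Negative: "ft", since length 2. Negative: "sc", since length 2. Positive: "ccbxn", since length 5.

Negative, Negative, Positive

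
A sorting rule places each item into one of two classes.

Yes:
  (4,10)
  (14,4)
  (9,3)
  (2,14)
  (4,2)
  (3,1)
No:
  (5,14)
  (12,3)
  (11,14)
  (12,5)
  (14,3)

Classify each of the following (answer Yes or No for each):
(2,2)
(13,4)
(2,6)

Yes, No, Yes

One predicate separates the groups cleanly: sum is even.
(2,2) — 2+2 = 4, hence Yes. (13,4) — 13+4 = 17, hence No. (2,6) — 2+6 = 8, hence Yes.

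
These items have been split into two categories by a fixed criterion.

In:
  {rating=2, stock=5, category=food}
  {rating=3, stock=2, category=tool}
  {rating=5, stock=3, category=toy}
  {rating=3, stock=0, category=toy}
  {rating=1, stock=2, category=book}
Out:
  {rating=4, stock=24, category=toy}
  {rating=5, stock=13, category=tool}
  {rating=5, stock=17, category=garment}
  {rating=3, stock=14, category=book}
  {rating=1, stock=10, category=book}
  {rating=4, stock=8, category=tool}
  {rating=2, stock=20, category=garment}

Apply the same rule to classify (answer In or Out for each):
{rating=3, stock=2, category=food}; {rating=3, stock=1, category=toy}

In, In

The common property of the 'In' items is: stock ≤ 5. No 'Out' item has it.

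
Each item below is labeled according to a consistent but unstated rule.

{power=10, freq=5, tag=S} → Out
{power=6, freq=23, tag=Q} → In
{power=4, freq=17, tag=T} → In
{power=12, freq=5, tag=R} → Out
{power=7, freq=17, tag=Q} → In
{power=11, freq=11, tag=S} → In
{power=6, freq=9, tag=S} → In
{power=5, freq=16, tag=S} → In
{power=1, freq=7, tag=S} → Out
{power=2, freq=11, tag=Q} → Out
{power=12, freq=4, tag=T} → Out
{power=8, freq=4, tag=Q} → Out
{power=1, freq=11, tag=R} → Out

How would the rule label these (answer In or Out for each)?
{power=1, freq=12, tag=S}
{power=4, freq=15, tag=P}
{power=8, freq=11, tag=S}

Out, In, In

The distinguishing property — freq ≥ 7 AND power ≥ 4 — holds for all the 'In' cases and none of the 'Out' cases.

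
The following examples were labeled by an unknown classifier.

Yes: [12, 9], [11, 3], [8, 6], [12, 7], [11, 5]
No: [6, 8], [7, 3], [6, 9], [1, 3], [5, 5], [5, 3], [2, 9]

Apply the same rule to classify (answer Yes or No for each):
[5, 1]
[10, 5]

No, Yes

The classifier is using: first ≥ 8.
[5, 1]: No (first 5). [10, 5]: Yes (first 10).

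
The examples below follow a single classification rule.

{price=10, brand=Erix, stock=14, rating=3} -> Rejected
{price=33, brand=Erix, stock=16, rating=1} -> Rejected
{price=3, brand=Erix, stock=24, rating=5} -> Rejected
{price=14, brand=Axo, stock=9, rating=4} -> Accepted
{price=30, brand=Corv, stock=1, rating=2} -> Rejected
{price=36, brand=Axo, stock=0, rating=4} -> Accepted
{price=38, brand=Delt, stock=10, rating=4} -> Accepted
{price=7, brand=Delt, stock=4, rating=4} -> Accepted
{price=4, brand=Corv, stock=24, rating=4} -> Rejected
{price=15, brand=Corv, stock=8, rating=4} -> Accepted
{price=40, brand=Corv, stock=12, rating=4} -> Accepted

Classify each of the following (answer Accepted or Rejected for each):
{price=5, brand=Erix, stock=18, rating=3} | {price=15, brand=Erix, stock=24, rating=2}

Rejected, Rejected

The classifier is using: rating = 4 AND price ≥ 7.
{price=5, brand=Erix, stock=18, rating=3}: Rejected (rating = 3, price = 5). {price=15, brand=Erix, stock=24, rating=2}: Rejected (rating = 2, price = 15).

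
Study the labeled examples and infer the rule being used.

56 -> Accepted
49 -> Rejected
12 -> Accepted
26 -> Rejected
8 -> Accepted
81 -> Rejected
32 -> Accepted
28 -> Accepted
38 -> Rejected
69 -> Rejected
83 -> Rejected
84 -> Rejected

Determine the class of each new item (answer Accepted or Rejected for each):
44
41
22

The simplest hypothesis consistent with all the labels is: multiple of 4 AND at most 56.
Accepted: 44, since 44 = 4·11, 44 ≤ 56. Rejected: 41, since 41 = 4·10 + 1, 41 ≤ 56. Rejected: 22, since 22 = 4·5 + 2, 22 ≤ 56.

Accepted, Rejected, Rejected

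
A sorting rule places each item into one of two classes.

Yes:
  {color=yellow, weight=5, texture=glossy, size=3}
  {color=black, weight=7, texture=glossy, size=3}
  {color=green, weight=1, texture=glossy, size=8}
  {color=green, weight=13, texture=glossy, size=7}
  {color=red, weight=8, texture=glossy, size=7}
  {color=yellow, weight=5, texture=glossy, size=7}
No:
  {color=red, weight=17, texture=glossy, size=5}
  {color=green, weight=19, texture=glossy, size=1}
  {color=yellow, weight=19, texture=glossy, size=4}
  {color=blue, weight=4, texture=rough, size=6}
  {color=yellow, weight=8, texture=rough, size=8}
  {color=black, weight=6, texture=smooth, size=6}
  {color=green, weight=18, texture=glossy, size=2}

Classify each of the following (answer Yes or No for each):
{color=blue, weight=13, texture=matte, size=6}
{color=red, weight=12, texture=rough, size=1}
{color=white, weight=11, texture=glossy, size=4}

No, No, Yes

The simplest hypothesis consistent with all the labels is: texture is glossy AND weight ≤ 13.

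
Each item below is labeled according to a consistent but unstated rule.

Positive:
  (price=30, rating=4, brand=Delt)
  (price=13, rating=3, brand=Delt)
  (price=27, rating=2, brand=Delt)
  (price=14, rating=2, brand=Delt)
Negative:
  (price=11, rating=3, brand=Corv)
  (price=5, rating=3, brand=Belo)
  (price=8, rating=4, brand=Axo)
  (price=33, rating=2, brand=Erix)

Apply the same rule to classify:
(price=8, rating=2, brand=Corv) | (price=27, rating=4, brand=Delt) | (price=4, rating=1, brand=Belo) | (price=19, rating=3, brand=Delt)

The pattern is that an item is 'Positive' exactly when: brand is Delt.

Negative, Positive, Negative, Positive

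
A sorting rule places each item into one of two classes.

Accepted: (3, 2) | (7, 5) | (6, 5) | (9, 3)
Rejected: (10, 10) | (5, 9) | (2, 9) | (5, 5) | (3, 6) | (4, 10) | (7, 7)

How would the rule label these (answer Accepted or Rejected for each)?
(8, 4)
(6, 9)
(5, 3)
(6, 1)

Accepted, Rejected, Accepted, Accepted

The classifier is using: first > second.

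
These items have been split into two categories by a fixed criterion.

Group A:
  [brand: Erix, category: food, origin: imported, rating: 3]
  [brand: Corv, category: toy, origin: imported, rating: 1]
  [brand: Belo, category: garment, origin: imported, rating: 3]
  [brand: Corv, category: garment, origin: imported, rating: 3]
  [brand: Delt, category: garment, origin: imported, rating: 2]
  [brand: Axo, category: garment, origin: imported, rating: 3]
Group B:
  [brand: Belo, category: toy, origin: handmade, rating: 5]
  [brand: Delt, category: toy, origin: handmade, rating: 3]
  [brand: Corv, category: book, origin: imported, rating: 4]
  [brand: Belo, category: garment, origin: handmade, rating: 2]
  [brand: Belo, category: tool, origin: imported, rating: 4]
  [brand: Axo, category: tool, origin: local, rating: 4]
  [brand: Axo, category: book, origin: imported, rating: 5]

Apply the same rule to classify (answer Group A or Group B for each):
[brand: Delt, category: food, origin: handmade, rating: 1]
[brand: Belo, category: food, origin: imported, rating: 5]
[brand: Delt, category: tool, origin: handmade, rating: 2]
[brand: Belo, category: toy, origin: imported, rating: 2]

Group B, Group B, Group B, Group A

Every 'Group A' example satisfies: origin is imported AND rating ≤ 3. None of the 'Group B' examples do.
[brand: Delt, category: food, origin: handmade, rating: 1] → origin is handmade, rating = 1 → Group B. [brand: Belo, category: food, origin: imported, rating: 5] → origin is imported, rating = 5 → Group B. [brand: Delt, category: tool, origin: handmade, rating: 2] → origin is handmade, rating = 2 → Group B. [brand: Belo, category: toy, origin: imported, rating: 2] → origin is imported, rating = 2 → Group A.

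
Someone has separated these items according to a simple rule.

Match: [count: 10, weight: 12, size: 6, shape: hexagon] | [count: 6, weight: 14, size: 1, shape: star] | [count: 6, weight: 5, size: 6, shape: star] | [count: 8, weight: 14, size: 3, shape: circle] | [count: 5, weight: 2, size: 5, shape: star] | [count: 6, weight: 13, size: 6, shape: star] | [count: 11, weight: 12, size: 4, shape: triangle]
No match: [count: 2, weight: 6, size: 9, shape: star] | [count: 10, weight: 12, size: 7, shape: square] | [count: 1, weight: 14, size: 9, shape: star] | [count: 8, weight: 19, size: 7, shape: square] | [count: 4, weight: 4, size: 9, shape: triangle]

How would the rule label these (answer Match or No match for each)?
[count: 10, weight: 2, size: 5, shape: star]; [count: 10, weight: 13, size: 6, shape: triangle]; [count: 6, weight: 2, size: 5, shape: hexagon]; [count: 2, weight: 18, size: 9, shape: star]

Match, Match, Match, No match

Every 'Match' example satisfies: size ≤ 6. None of the 'No match' examples do.
[count: 10, weight: 2, size: 5, shape: star] → size = 5 → Match. [count: 10, weight: 13, size: 6, shape: triangle] → size = 6 → Match. [count: 6, weight: 2, size: 5, shape: hexagon] → size = 5 → Match. [count: 2, weight: 18, size: 9, shape: star] → size = 9 → No match.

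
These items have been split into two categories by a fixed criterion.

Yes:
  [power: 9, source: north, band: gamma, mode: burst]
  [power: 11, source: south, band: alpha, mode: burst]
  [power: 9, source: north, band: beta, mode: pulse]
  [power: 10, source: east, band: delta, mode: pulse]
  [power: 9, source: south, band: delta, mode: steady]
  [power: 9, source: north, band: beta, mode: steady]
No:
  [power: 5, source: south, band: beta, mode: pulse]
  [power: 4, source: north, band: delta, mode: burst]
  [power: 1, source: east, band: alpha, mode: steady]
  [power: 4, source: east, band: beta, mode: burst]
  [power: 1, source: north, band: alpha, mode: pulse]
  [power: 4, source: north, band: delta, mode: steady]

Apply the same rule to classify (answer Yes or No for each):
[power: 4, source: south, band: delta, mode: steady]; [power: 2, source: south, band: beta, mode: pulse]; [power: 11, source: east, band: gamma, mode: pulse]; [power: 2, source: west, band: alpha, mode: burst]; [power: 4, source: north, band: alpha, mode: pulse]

No, No, Yes, No, No

The distinguishing property — power ≥ 9 — holds for all the 'Yes' cases and none of the 'No' cases.
[power: 4, source: south, band: delta, mode: steady]: power = 4 — does not pass, so No. [power: 2, source: south, band: beta, mode: pulse]: power = 2 — does not pass, so No. [power: 11, source: east, band: gamma, mode: pulse]: power = 11 — meets the rule, so Yes. [power: 2, source: west, band: alpha, mode: burst]: power = 2 — does not pass, so No. [power: 4, source: north, band: alpha, mode: pulse]: power = 4 — does not pass, so No.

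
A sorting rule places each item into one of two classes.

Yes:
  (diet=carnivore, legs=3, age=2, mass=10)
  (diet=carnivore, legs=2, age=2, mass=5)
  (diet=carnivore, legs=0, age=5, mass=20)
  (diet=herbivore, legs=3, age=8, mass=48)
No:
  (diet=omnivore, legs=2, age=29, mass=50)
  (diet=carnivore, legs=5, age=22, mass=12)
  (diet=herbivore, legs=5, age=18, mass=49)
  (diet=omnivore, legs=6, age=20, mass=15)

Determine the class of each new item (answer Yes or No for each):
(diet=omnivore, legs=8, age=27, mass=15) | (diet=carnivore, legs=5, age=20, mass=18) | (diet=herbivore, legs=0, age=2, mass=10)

No, No, Yes

All 'Yes' examples share one property — age ≤ 8 — and every 'No' example lacks it.
(diet=omnivore, legs=8, age=27, mass=15): No (age = 27).
(diet=carnivore, legs=5, age=20, mass=18): No (age = 20).
(diet=herbivore, legs=0, age=2, mass=10): Yes (age = 2).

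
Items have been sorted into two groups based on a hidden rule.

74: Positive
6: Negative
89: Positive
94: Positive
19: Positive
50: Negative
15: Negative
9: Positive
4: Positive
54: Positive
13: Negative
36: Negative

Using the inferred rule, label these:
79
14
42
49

Positive, Positive, Negative, Positive

Looking at the examples, the only property every 'Positive' case has and every 'Negative' case lacks is: ≡ 4 (mod 5).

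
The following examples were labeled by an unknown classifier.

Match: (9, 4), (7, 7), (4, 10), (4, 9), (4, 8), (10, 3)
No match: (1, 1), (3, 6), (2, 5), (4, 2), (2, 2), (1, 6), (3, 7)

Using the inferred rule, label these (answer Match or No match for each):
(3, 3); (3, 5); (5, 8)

No match, No match, Match

The distinguishing property — sum ≥ 12 — holds for all the 'Match' cases and none of the 'No match' cases.
(3, 3) → 3+3 = 6 → No match.
(3, 5) → 3+5 = 8 → No match.
(5, 8) → 5+8 = 13 → Match.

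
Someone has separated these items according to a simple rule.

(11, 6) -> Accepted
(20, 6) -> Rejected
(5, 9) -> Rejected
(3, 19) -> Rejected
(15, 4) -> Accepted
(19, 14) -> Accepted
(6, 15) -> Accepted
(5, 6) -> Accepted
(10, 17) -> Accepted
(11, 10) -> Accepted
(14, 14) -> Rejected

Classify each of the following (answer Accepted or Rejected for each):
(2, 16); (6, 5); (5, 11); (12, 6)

Rejected, Accepted, Rejected, Rejected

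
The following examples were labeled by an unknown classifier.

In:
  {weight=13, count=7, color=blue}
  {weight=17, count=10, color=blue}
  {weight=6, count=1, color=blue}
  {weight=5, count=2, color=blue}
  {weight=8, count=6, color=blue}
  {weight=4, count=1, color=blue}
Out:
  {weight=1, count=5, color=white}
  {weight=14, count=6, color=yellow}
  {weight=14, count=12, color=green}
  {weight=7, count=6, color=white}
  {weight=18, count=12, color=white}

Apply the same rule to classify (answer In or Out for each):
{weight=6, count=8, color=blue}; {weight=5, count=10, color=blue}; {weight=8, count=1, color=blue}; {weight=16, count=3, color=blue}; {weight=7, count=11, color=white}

In, In, In, In, Out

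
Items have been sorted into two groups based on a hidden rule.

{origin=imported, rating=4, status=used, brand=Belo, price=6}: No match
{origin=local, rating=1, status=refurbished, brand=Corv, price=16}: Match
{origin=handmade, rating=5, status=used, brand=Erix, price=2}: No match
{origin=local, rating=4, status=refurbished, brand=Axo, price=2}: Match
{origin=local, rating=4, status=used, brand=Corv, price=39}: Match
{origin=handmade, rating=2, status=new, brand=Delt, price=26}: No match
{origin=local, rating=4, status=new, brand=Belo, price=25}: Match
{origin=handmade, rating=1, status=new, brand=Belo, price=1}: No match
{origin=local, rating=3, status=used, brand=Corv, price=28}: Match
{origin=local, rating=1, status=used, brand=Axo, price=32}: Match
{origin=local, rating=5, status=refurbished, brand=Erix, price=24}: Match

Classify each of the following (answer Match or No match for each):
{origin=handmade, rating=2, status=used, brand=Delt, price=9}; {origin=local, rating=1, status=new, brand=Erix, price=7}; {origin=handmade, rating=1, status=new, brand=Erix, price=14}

A rule that fits every label: origin is local — true of each 'Match' example, false of each 'No match' one.
{origin=handmade, rating=2, status=used, brand=Delt, price=9} → origin is handmade → No match. {origin=local, rating=1, status=new, brand=Erix, price=7} → origin is local → Match. {origin=handmade, rating=1, status=new, brand=Erix, price=14} → origin is handmade → No match.

No match, Match, No match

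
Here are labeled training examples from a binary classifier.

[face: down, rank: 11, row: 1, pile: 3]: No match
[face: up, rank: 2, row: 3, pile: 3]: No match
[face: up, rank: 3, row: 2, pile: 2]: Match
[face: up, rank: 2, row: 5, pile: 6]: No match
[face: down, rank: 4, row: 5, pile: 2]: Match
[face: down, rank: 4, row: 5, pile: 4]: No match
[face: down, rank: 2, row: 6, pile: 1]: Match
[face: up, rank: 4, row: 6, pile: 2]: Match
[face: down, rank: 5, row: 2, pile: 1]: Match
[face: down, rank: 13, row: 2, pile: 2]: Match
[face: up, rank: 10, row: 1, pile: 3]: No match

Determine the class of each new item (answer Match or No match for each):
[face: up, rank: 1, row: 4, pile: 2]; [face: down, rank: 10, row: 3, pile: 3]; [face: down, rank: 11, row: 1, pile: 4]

Match, No match, No match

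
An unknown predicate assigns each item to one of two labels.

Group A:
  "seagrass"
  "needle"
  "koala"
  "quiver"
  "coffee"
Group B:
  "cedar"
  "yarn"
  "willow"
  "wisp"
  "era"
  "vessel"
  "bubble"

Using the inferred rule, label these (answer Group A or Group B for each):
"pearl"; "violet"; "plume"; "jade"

Group B, Group A, Group B, Group B

The classifier is using: has ≥ 3 vowels.
Group B: "pearl", since 2 vowels. Group A: "violet", since 3 vowels. Group B: "plume", since 2 vowels. Group B: "jade", since 2 vowels.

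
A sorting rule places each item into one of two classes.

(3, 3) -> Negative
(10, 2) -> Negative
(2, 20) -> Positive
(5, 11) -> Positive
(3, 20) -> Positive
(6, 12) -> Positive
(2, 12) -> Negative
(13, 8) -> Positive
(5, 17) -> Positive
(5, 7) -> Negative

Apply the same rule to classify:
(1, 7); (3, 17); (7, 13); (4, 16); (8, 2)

Negative, Positive, Positive, Positive, Negative

A rule that fits every label: sum ≥ 16 — true of each 'Positive' example, false of each 'Negative' one.
(1, 7): 1+7 = 8 — lacks this property, so Negative. (3, 17): 3+17 = 20 — qualifies, so Positive. (7, 13): 7+13 = 20 — qualifies, so Positive. (4, 16): 4+16 = 20 — qualifies, so Positive. (8, 2): 8+2 = 10 — lacks this property, so Negative.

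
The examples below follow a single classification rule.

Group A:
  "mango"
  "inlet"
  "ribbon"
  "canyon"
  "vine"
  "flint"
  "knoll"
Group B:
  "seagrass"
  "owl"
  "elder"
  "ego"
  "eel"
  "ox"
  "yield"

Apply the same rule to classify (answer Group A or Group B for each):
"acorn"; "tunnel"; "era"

Looking at the examples, the only property every 'Group A' case has and every 'Group B' case lacks is: contains 'n'.

Group A, Group A, Group B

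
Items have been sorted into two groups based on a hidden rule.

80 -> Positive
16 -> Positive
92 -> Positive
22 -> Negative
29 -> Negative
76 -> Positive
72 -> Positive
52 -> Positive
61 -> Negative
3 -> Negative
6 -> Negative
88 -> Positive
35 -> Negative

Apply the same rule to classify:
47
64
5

Negative, Positive, Negative

The distinguishing property — multiple of 4 — holds for all the 'Positive' cases and none of the 'Negative' cases.
47: 47 = 4·11 + 3, fails this test → Negative.
64: 64 = 4·16, matches → Positive.
5: 5 = 4·1 + 1, fails this test → Negative.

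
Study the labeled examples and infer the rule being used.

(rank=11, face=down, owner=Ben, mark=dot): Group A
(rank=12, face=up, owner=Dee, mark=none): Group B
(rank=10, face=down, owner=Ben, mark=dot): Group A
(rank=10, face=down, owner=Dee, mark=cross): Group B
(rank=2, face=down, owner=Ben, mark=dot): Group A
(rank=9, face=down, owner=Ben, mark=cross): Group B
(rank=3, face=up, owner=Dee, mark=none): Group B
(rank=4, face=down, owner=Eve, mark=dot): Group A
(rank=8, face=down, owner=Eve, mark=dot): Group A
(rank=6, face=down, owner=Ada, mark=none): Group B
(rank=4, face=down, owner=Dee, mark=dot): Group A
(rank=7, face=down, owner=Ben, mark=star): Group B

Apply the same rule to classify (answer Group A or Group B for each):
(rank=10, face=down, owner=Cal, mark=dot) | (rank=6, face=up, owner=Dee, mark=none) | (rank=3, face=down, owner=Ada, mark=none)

Group A, Group B, Group B

The common property of the 'Group A' items is: mark is dot. No 'Group B' item has it.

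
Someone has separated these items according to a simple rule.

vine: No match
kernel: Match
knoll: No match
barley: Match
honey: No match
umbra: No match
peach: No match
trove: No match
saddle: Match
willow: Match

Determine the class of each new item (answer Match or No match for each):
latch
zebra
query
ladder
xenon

No match, No match, No match, Match, No match

The classifier is using: length 6.
No match: latch, since length 5.
No match: zebra, since length 5.
No match: query, since length 5.
Match: ladder, since length 6.
No match: xenon, since length 5.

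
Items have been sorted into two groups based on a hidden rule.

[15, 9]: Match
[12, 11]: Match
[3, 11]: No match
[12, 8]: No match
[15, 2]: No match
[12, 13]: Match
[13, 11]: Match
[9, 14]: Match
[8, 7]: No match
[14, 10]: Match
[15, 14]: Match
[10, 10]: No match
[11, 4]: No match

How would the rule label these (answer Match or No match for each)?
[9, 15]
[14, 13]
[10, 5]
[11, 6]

Match, Match, No match, No match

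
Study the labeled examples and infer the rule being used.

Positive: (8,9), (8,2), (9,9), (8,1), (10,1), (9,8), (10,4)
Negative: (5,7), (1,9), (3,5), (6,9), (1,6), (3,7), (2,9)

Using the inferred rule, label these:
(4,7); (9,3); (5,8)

Negative, Positive, Negative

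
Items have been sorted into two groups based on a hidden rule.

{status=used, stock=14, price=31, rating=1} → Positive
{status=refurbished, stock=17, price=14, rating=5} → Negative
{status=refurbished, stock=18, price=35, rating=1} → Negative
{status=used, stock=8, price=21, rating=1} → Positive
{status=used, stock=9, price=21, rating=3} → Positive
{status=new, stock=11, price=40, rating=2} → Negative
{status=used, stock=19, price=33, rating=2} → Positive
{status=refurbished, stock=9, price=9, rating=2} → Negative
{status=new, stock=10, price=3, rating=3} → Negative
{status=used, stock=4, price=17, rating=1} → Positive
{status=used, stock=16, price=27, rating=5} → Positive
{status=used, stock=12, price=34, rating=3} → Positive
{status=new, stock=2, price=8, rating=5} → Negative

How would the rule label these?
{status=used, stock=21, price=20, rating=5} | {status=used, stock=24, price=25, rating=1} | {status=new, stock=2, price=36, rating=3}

Positive, Positive, Negative

The pattern is that an item is 'Positive' exactly when: status is used.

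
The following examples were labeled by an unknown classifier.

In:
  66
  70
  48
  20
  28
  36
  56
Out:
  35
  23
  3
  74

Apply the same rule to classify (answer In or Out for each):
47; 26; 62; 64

Out, In, In, In

The rule appears to be: even AND at most 70.
47: Out (47 is odd, 47 ≤ 70).
26: In (26 is even, 26 ≤ 70).
62: In (62 is even, 62 ≤ 70).
64: In (64 is even, 64 ≤ 70).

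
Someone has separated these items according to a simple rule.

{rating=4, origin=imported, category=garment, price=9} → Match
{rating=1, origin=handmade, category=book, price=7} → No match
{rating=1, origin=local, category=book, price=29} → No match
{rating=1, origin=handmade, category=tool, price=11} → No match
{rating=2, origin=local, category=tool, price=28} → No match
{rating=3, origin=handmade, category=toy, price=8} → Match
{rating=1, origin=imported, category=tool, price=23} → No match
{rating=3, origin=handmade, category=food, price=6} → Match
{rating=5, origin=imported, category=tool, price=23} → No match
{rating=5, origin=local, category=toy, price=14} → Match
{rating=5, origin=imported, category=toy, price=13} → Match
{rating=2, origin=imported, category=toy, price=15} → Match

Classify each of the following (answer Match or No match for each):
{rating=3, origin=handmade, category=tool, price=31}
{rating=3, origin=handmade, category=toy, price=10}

No match, Match

The pattern is that an item is 'Match' exactly when: rating ≥ 2 AND price ≤ 15.
{rating=3, origin=handmade, category=tool, price=31} → rating = 3, price = 31 → No match. {rating=3, origin=handmade, category=toy, price=10} → rating = 3, price = 10 → Match.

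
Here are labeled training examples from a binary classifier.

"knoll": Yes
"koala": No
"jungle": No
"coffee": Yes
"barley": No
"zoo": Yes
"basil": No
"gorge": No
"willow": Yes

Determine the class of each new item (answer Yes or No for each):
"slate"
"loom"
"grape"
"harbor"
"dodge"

No, Yes, No, No, No

Looking at the examples, the only property every 'Yes' case has and every 'No' case lacks is: has a double letter.
"slate" → no doubled letter → No. "loom" → 'oo' doubled → Yes. "grape" → no doubled letter → No. "harbor" → no doubled letter → No. "dodge" → no doubled letter → No.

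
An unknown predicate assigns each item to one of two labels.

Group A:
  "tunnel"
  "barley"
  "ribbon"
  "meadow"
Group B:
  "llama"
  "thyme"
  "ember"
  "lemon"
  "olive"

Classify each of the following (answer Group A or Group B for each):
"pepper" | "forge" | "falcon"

All 'Group A' examples share one property — even length — and every 'Group B' example lacks it.
"pepper": length 6, satisfies this → Group A.
"forge": length 5, does not fit → Group B.
"falcon": length 6, satisfies this → Group A.

Group A, Group B, Group A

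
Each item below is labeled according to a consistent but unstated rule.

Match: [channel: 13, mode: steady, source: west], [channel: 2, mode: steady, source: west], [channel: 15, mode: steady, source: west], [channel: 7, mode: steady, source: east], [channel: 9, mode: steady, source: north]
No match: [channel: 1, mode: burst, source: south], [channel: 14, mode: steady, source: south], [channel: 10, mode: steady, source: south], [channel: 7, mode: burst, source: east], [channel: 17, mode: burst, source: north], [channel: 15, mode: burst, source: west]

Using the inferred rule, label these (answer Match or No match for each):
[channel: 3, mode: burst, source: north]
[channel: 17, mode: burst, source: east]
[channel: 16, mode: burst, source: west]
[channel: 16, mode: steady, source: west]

Rule: source is not south AND mode is steady. This holds for each 'Match' example and fails for each 'No match' one.

No match, No match, No match, Match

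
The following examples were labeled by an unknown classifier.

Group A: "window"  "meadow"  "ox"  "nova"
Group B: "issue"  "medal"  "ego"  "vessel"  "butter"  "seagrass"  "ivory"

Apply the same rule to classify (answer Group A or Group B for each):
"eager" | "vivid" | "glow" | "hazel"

Group B, Group B, Group A, Group B

A rule that fits every label: even length AND contains 'o' — true of each 'Group A' example, false of each 'Group B' one.
"eager" → length 5, no 'o' → Group B. "vivid" → length 5, no 'o' → Group B. "glow" → length 4, has 'o' → Group A. "hazel" → length 5, no 'o' → Group B.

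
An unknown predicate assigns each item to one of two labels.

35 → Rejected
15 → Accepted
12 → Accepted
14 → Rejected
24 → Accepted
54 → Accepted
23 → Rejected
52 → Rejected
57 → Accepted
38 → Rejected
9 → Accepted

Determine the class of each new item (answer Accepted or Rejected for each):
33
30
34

The common property of the 'Accepted' items is: multiple of 3. No 'Rejected' item has it.
33 → 33 = 3·11 → Accepted. 30 → 30 = 3·10 → Accepted. 34 → 34 = 3·11 + 1 → Rejected.

Accepted, Accepted, Rejected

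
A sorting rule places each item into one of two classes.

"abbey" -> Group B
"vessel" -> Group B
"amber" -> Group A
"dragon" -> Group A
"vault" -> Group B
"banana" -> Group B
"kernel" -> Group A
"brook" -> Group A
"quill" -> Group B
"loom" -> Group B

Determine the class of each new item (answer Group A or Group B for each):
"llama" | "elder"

Group B, Group A

The common property of the 'Group A' items is: contains 'r'. No 'Group B' item has it.
"llama" → no 'r' → Group B. "elder" → has 'r' → Group A.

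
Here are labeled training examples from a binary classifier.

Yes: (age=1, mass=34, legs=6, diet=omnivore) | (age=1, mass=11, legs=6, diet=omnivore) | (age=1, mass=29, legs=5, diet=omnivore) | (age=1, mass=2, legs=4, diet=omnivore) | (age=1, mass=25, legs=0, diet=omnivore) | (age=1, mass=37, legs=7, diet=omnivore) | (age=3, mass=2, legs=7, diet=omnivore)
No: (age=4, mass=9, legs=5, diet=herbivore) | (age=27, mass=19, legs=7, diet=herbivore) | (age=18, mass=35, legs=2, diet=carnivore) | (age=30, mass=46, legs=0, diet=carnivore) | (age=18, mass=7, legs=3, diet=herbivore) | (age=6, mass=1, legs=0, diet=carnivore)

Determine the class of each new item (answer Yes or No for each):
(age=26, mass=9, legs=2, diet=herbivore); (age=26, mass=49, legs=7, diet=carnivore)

No, No

One predicate separates the groups cleanly: diet is omnivore.
(age=26, mass=9, legs=2, diet=herbivore) — diet is herbivore, hence No.
(age=26, mass=49, legs=7, diet=carnivore) — diet is carnivore, hence No.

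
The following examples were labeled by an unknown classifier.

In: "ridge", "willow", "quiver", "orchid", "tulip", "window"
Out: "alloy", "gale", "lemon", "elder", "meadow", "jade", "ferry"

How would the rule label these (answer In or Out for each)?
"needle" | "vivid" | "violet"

Out, In, In

Looking at the examples, the only property every 'In' case has and every 'Out' case lacks is: contains 'i'.
"needle" — no 'i', hence Out. "vivid" — has 'i', hence In. "violet" — has 'i', hence In.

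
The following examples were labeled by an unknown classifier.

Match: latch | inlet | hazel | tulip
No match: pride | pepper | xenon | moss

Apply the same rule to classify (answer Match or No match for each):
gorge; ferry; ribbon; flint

No match, No match, No match, Match

Rule: contains 'l'. This holds for each 'Match' example and fails for each 'No match' one.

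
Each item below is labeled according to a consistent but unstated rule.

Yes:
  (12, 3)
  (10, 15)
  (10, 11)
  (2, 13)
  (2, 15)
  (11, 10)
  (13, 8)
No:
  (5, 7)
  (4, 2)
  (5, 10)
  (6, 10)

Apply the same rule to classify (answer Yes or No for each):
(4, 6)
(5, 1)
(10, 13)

No, No, Yes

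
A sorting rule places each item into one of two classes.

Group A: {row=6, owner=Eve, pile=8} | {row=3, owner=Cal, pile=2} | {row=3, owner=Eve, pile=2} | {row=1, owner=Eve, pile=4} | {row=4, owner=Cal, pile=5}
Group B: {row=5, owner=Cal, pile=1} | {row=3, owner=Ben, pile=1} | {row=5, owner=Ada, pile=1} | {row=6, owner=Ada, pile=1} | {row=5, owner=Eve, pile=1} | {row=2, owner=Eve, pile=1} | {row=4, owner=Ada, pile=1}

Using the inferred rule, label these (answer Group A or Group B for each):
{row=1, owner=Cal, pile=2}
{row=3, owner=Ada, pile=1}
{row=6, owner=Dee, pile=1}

Group A, Group B, Group B

The pattern is that an item is 'Group A' exactly when: pile ≥ 2.
{row=1, owner=Cal, pile=2}: pile = 2, passes → Group A.
{row=3, owner=Ada, pile=1}: pile = 1, does not satisfy this → Group B.
{row=6, owner=Dee, pile=1}: pile = 1, does not satisfy this → Group B.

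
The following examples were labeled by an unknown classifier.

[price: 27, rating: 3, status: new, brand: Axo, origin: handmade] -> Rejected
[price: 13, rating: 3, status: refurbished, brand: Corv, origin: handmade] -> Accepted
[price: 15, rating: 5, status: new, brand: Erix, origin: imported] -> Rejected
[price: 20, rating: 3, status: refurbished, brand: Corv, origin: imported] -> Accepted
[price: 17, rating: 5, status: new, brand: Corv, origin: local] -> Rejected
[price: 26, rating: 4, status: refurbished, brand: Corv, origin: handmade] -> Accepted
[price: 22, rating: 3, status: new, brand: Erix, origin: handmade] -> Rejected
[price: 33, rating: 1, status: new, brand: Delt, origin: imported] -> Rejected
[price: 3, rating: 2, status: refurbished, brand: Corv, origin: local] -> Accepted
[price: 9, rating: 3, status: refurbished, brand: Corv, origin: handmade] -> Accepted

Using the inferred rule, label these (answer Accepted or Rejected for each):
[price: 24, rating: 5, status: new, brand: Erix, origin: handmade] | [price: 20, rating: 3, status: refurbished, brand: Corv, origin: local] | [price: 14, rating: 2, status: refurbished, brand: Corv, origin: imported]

Rejected, Accepted, Accepted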